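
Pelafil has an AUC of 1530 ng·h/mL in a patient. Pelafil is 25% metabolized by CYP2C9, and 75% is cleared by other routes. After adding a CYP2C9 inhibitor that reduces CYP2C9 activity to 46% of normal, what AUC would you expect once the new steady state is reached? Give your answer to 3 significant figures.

1.77 × 10³ ng·h/mL

CYP2C9: 0.25 × 0.46 = 0.115
Other: 0.75 (unchanged)
CL_new/CL_old = 0.115 + 0.75 = 0.865.
AUC ∝ 1/CL, so new value = 1530 / 0.865 = 1.77 × 10³ ng·h/mL.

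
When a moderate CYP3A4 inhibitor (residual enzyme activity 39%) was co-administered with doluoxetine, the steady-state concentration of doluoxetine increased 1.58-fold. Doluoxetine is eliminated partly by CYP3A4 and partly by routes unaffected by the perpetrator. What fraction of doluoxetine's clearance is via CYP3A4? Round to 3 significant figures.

0.602

Let x = fm,CYP3A4. Because steady-state concentration ∝ 1/CL, relative clearance fell to 1/1.58 = 0.6329.
Only the CYP3A4 route changed, so 0.6329 = x·0.39 + (1 − x), giving x = 0.602.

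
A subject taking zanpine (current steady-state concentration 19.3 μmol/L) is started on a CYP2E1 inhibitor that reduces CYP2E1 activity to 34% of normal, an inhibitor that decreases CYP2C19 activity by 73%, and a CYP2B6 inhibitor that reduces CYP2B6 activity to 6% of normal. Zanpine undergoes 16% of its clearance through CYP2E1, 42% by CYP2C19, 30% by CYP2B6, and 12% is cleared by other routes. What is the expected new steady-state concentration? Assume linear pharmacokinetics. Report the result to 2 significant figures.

The CYP2E1 pathway (16% of clearance) drops to 0.34× activity: 0.16 × 0.34 = 0.0544.
The CYP2C19 pathway (42% of clearance) is reduced to 0.27× activity: 0.42 × 0.27 = 0.1134.
The CYP2B6 pathway (30% of clearance) is reduced to 0.06× activity: 0.3 × 0.06 = 0.018.
Non-CYP routes (12%) are unchanged.
CL_new/CL_old = 0.0544 + 0.1134 + 0.018 + 0.12 = 0.3058.
Dividing the baseline by the relative clearance: 19.3 / 0.3058 = 63 μmol/L.

63 μmol/L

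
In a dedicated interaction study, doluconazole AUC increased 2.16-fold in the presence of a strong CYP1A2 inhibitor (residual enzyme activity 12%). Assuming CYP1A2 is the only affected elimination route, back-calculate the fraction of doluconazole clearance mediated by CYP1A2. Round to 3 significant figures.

Let x = fm,CYP1A2. Because AUC ∝ 1/CL, relative clearance fell to 1/2.16 = 0.463.
Only the CYP1A2 route changed, so 0.463 = x·0.12 + (1 − x), giving x = 0.610.

0.610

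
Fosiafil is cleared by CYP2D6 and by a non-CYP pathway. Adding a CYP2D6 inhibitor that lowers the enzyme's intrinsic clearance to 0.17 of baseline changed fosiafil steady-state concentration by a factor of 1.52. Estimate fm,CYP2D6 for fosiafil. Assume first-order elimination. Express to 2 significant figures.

0.41

Write x for the fraction cleared via CYP2D6. The observed steady-state concentration change means clearance fell to 1/1.52 = 0.6579 of baseline.
Only the CYP2D6 route changed, so 0.6579 = x·0.17 + (1 − x), giving x = 0.41.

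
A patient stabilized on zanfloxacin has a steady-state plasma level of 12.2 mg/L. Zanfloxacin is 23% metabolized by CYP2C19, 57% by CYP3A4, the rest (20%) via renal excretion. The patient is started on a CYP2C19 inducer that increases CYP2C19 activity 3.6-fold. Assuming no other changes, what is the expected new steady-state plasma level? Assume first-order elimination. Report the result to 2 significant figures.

CYP2C19: 0.23 × 3.6 = 0.828
CYP3A4: 0.57 (unchanged)
Other: 0.2 (unchanged)
New clearance relative to baseline: 0.828 + 0.57 + 0.2 = 1.598.
New steady-state plasma level = baseline ÷ relative clearance = 12.2 / 1.598 = 7.6 mg/L.

7.6 mg/L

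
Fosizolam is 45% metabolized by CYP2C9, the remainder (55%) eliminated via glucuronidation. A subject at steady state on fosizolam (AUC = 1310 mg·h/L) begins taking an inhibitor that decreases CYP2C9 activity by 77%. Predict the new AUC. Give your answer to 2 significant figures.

2.0 × 10³ mg·h/L

CYP2C9: 0.45 × 0.23 = 0.1035
Other: 0.55 (unchanged)
CL_new/CL_old = 0.1035 + 0.55 = 0.6535.
AUC ∝ 1/CL, so new value = 1310 / 0.6535 = 2.0 × 10³ mg·h/L.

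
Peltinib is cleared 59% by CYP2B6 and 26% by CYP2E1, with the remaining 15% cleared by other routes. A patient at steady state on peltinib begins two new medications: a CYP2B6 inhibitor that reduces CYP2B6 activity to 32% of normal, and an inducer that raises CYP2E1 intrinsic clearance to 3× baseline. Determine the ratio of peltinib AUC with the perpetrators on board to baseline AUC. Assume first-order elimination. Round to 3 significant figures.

CYP2B6: 0.59 × 0.32 = 0.1888
CYP2E1: 0.26 × 3 = 0.78
Other: 0.15 (unchanged)
CL_new/CL_old = 0.1888 + 0.78 + 0.15 = 1.1188.
Net AUC ratio = 1 / 1.1188 = 0.894.

0.894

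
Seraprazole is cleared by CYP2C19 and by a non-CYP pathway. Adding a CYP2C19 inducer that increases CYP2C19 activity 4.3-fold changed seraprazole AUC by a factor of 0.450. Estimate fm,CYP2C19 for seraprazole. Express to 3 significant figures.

0.370

Call the CYP2C19 fraction fm. After the interaction, CL_new/CL_old = fm × 4.3 + (1 − fm).
AUC ratio = 1 / (new CL fraction), so new CL fraction = 1 / 0.450 = 2.222.
fm × 4.3 + 1 − fm = 2.222  ⇒  fm × (4.3 − 1) = 1.222  ⇒  fm = 0.370.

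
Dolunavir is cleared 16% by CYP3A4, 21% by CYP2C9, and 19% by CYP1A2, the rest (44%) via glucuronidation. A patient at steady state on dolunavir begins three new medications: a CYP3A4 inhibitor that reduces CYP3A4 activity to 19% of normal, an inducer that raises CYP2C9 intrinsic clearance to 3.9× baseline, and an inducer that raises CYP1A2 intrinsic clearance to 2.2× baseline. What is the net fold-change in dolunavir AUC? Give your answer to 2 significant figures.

The CYP3A4 pathway (16% of clearance) is reduced to 0.19× activity: 0.16 × 0.19 = 0.0304.
The CYP2C9 pathway (21% of clearance) rises to 3.9× activity: 0.21 × 3.9 = 0.819.
The CYP1A2 pathway (19% of clearance) rises to 2.2× activity: 0.19 × 2.2 = 0.418.
Non-CYP routes (44%) are unchanged.
Relative clearance = 0.0304 + 0.819 + 0.418 + 0.44 = 1.7074.
Because AUC varies inversely with clearance, the combined effect is 1 / 1.7074 = 0.59.

0.59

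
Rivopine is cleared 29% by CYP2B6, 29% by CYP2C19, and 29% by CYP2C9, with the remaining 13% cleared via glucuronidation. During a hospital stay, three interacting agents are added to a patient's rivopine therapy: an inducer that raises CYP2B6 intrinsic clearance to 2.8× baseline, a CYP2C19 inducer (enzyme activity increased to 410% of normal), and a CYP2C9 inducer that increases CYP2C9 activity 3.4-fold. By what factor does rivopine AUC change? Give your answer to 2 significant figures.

0.32

CYP2B6: 0.29 × 2.8 = 0.812
CYP2C19: 0.29 × 4.1 = 1.189
CYP2C9: 0.29 × 3.4 = 0.986
Other: 0.13 (unchanged)
CL_new/CL_old = 0.812 + 1.189 + 0.986 + 0.13 = 3.117.
Net AUC ratio = 1 / 3.117 = 0.32.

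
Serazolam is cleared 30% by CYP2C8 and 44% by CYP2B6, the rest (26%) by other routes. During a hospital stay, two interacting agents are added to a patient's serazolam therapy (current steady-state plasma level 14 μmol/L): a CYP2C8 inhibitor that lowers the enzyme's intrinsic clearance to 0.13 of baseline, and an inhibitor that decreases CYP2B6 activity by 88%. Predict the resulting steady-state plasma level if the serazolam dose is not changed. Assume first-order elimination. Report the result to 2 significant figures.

40 μmol/L

CYP2C8: 0.3 × 0.13 = 0.039
CYP2B6: 0.44 × 0.12 = 0.0528
Other: 0.26 (unchanged)
New clearance relative to baseline: 0.039 + 0.0528 + 0.26 = 0.3518.
Steady-state plasma level ∝ 1/CL: new value = 14 / 0.3518 = 40 μmol/L.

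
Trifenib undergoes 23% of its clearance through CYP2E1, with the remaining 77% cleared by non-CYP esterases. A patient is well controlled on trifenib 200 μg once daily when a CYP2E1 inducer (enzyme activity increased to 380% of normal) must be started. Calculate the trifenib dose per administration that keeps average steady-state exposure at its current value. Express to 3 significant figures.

329 μg

The CYP2E1 pathway (23% of clearance) increases to 3.8× activity: 0.23 × 3.8 = 0.874.
Non-CYP routes (77%) are unchanged.
New clearance relative to baseline: 0.874 + 0.77 = 1.644.
To maintain the same steady-state level, dose must scale with clearance: new dose = 200 × 1.644 = 329 μg.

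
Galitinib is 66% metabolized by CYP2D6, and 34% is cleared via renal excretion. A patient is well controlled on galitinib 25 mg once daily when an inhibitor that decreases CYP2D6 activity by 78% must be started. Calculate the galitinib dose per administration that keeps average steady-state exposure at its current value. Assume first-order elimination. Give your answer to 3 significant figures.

12.1 mg

The CYP2D6 pathway (66% of clearance) drops to 0.22× activity: 0.66 × 0.22 = 0.1452.
The remaining 34% of clearance is unaffected.
Relative clearance = 0.1452 + 0.34 = 0.4852.
Exposure is unchanged when dose changes in proportion to clearance. New dose = 25 mg × 0.4852 = 12.1 mg.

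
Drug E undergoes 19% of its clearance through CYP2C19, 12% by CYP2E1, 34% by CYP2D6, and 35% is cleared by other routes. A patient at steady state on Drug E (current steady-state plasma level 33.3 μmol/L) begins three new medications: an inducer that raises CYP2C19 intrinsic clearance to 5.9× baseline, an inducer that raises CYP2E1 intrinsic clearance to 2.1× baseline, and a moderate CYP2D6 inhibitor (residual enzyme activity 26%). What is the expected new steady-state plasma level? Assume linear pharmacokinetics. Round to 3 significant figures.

18.4 μmol/L

CYP2C19: 0.19 × 5.9 = 1.121
CYP2E1: 0.12 × 2.1 = 0.252
CYP2D6: 0.34 × 0.26 = 0.0884
Other: 0.35 (unchanged)
CL_new/CL_old = 1.121 + 0.252 + 0.0884 + 0.35 = 1.8114.
New steady-state plasma level = 33.3 / 1.8114 = 18.4 μmol/L (concentration scales inversely with clearance).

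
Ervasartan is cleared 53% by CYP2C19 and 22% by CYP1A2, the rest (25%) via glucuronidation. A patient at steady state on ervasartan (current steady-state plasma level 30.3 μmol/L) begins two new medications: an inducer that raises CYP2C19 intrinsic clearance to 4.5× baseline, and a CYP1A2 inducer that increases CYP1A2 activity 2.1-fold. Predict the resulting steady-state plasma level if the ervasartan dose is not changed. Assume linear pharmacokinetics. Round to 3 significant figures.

9.78 μmol/L

The CYP2C19 pathway (53% of clearance) rises to 4.5× activity: 0.53 × 4.5 = 2.385.
The CYP1A2 pathway (22% of clearance) is boosted to 2.1× activity: 0.22 × 2.1 = 0.462.
The remaining 25% of clearance is unaffected.
Relative clearance = 2.385 + 0.462 + 0.25 = 3.097.
Steady-state plasma level ∝ 1/CL: new value = 30.3 / 3.097 = 9.78 μmol/L.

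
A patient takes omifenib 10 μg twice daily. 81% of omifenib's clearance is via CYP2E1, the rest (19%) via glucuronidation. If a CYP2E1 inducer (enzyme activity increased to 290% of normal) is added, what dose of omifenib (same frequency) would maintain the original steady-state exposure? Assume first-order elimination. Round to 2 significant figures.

25 μg

The CYP2E1 pathway (81% of clearance) is boosted to 2.9× activity: 0.81 × 2.9 = 2.349.
The remaining 19% of clearance is unaffected.
Relative clearance = 2.349 + 0.19 = 2.539.
Css,avg = (dose rate)/CL, so holding Css fixed requires dose ∝ CL: 10 × 2.539 = 25 μg.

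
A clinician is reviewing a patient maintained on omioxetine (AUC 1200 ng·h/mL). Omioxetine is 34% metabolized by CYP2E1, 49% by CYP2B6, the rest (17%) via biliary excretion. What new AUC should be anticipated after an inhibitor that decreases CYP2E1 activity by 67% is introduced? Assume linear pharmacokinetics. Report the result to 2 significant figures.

The CYP2E1 pathway (34% of clearance) is reduced to 0.33× activity: 0.34 × 0.33 = 0.1122.
CYP2B6 (49%) and the residual 17% are unaffected.
CL_new/CL_old = 0.1122 + 0.49 + 0.17 = 0.7722.
New AUC = baseline ÷ relative clearance = 1200 / 0.7722 = 1.6 × 10³ ng·h/mL.

1.6 × 10³ ng·h/mL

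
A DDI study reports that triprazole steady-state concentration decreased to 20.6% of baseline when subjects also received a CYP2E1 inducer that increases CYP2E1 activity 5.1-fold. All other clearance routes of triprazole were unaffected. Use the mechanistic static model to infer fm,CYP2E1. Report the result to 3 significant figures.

CL'/CL = 1 / 0.206 = 4.854
5.1·fm + (1 − fm) = 4.854
fm = (4.854 − 1) / (5.1 − 1) = 0.940

0.940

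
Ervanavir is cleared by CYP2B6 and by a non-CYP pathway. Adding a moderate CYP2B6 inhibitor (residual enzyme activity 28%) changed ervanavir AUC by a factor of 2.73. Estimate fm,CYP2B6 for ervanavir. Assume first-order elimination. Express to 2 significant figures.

0.88

Write x for the fraction cleared via CYP2B6. The observed AUC change means clearance fell to 1/2.73 = 0.3663 of baseline.
Setting x·0.28 + (1 − x) = 0.3663 and solving: x = (0.3663 − 1)/(0.28 − 1) = 0.88.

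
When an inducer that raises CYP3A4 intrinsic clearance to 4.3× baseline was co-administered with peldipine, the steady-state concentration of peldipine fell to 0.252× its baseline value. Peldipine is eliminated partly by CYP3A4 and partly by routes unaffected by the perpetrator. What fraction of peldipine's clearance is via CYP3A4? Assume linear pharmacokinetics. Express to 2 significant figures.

Let x = fm,CYP3A4. Because steady-state concentration ∝ 1/CL, relative clearance rose to 1/0.252 = 3.968.
Only the CYP3A4 route changed, so 3.968 = x·4.3 + (1 − x), giving x = 0.90.

0.90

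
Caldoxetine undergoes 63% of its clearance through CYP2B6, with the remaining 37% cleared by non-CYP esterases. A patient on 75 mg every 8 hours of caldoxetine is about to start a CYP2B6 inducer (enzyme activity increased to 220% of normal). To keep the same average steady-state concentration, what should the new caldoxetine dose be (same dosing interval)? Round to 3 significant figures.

The CYP2B6 pathway (63% of clearance) increases to 2.2× activity: 0.63 × 2.2 = 1.386.
Non-CYP routes (37%) are unchanged.
New clearance relative to baseline: 1.386 + 0.37 = 1.756.
To maintain the same steady-state level, dose must scale with clearance: new dose = 75 × 1.756 = 132 mg.

132 mg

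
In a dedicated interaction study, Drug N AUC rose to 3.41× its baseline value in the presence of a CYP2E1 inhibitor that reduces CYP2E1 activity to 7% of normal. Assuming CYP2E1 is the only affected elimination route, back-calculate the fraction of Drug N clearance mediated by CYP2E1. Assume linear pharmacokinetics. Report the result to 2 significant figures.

0.76

Write x for the fraction cleared via CYP2E1. The observed AUC change means clearance fell to 1/3.41 = 0.2933 of baseline.
Only the CYP2E1 route changed, so 0.2933 = x·0.07 + (1 − x), giving x = 0.76.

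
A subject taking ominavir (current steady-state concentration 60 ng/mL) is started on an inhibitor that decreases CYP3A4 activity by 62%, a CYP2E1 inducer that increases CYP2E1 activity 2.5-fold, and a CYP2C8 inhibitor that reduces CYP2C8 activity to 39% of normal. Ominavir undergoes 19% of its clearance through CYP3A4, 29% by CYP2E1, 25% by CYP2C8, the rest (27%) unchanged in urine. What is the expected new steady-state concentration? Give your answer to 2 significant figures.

The CYP3A4 pathway (19% of clearance) is reduced to 0.38× activity: 0.19 × 0.38 = 0.0722.
The CYP2E1 pathway (29% of clearance) rises to 2.5× activity: 0.29 × 2.5 = 0.725.
The CYP2C8 pathway (25% of clearance) is reduced to 0.39× activity: 0.25 × 0.39 = 0.0975.
Non-CYP routes (27%) are unchanged.
Relative clearance = 0.0722 + 0.725 + 0.0975 + 0.27 = 1.1647.
Dividing the baseline by the relative clearance: 60 / 1.1647 = 52 ng/mL.

52 ng/mL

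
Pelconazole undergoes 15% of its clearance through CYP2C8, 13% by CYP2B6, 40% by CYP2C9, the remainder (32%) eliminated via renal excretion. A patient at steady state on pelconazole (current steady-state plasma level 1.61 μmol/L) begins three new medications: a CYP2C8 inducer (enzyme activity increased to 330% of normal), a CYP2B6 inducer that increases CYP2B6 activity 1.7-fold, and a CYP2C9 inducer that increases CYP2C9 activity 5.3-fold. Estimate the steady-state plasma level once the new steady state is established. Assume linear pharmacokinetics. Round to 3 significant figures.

CYP2C8: 0.15 × 3.3 = 0.495
CYP2B6: 0.13 × 1.7 = 0.221
CYP2C9: 0.4 × 5.3 = 2.12
Other: 0.32 (unchanged)
New clearance relative to baseline: 0.495 + 0.221 + 2.12 + 0.32 = 3.156.
Dividing the baseline by the relative clearance: 1.61 / 3.156 = 0.510 μmol/L.

0.510 μmol/L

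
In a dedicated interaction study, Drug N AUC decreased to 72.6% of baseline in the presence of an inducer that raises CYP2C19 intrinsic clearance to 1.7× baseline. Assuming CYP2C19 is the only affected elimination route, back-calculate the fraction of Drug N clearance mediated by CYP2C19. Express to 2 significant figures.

Let x = fm,CYP2C19. Because AUC ∝ 1/CL, relative clearance rose to 1/0.726 = 1.377.
Only the CYP2C19 route changed, so 1.377 = x·1.7 + (1 − x), giving x = 0.54.

0.54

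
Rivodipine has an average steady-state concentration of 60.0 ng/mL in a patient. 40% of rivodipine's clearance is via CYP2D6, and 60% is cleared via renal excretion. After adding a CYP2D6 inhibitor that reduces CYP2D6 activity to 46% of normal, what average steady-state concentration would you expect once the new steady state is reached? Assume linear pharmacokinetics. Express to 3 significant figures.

76.5 ng/mL

The CYP2D6 pathway (40% of clearance) drops to 0.46× activity: 0.4 × 0.46 = 0.184.
The remaining 60% of clearance is unaffected.
New clearance relative to baseline: 0.184 + 0.6 = 0.784.
Average steady-state concentration ∝ 1/CL, so new value = 60.0 / 0.784 = 76.5 ng/mL.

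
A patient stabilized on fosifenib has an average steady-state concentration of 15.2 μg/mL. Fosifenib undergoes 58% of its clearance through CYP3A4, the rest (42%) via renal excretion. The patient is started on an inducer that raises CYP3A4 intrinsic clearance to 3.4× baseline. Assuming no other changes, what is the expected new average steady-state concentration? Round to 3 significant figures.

6.35 μg/mL

The CYP3A4 pathway (58% of clearance) rises to 3.4× activity: 0.58 × 3.4 = 1.972.
The remaining 42% of clearance is unaffected.
Relative clearance = 1.972 + 0.42 = 2.392.
New average steady-state concentration = baseline ÷ relative clearance = 15.2 / 2.392 = 6.35 μg/mL.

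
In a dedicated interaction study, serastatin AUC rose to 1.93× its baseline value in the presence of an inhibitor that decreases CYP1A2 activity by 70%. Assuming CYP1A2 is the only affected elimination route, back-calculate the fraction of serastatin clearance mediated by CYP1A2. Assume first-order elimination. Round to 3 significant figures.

0.688

Let x = fm,CYP1A2. Because AUC ∝ 1/CL, relative clearance fell to 1/1.93 = 0.5181.
Setting x·0.3 + (1 − x) = 0.5181 and solving: x = (0.5181 − 1)/(0.3 − 1) = 0.688.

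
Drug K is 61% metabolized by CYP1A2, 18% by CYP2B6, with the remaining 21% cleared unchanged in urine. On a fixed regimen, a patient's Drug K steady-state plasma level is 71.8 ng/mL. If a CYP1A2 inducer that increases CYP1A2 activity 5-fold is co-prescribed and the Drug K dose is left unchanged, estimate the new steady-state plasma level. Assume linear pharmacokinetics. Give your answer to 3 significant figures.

20.9 ng/mL

CYP1A2: 0.61 × 5 = 3.05
CYP2B6: 0.18 (unchanged)
Other: 0.21 (unchanged)
New clearance relative to baseline: 3.05 + 0.18 + 0.21 = 3.44.
With dosing unchanged, steady-state plasma level scales as 1/CL: 71.8 / 3.44 = 20.9 ng/mL.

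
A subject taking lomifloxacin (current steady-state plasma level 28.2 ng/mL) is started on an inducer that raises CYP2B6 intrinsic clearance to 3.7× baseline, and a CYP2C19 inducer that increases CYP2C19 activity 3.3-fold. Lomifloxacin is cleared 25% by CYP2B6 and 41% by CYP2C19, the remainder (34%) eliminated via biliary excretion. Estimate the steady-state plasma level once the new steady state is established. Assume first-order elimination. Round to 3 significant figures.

The CYP2B6 pathway (25% of clearance) rises to 3.7× activity: 0.25 × 3.7 = 0.925.
The CYP2C19 pathway (41% of clearance) increases to 3.3× activity: 0.41 × 3.3 = 1.353.
The remaining 34% of clearance is unaffected.
New clearance relative to baseline: 0.925 + 1.353 + 0.34 = 2.618.
Dividing the baseline by the relative clearance: 28.2 / 2.618 = 10.8 ng/mL.

10.8 ng/mL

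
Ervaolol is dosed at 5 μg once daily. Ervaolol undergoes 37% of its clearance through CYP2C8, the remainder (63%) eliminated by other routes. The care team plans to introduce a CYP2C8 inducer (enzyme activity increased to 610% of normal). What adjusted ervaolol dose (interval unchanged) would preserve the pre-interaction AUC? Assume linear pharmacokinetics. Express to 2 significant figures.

14 μg

The CYP2C8 pathway (37% of clearance) rises to 6.1× activity: 0.37 × 6.1 = 2.257.
The remaining 63% of clearance is unaffected.
Relative clearance = 2.257 + 0.63 = 2.887.
To maintain the same steady-state level, dose must scale with clearance: new dose = 5 × 2.887 = 14 μg.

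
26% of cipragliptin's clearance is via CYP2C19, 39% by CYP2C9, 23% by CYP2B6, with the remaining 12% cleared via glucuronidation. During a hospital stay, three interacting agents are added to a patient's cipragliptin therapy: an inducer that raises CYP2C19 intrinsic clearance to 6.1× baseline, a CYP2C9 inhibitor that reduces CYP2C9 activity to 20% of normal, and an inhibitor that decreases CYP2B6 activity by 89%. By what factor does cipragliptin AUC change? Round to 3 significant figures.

0.553

CYP2C19: 0.26 × 6.1 = 1.586
CYP2C9: 0.39 × 0.2 = 0.078
CYP2B6: 0.23 × 0.11 = 0.0253
Other: 0.12 (unchanged)
CL_new/CL_old = 1.586 + 0.078 + 0.0253 + 0.12 = 1.8093.
AUC ∝ 1/CL: fold-change = 1 / 1.8093 = 0.553.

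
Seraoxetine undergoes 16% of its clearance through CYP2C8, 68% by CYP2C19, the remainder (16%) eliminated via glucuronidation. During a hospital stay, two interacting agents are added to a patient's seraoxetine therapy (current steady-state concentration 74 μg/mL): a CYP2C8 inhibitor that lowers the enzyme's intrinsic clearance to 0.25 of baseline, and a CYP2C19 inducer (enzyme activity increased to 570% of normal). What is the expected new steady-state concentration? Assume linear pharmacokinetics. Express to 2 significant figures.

18 μg/mL

The CYP2C8 pathway (16% of clearance) drops to 0.25× activity: 0.16 × 0.25 = 0.04.
The CYP2C19 pathway (68% of clearance) rises to 5.7× activity: 0.68 × 5.7 = 3.876.
The remaining 16% of clearance is unaffected.
CL_new/CL_old = 0.04 + 3.876 + 0.16 = 4.076.
Steady-state concentration ∝ 1/CL: new value = 74 / 4.076 = 18 μg/mL.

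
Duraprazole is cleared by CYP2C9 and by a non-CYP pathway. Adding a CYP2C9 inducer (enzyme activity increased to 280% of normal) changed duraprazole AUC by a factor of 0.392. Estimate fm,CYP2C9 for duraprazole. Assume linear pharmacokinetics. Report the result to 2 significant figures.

CL'/CL = 1 / 0.392 = 2.551
2.8·fm + (1 − fm) = 2.551
fm = (2.551 − 1) / (2.8 − 1) = 0.86

0.86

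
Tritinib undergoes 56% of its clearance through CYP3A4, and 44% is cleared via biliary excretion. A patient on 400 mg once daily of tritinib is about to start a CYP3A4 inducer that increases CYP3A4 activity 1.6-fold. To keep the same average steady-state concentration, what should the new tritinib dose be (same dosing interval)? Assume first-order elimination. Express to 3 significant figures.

534 mg

CYP3A4: 0.56 × 1.6 = 0.896
Other: 0.44 (unchanged)
CL_new/CL_old = 0.896 + 0.44 = 1.336.
Exposure is unchanged when dose changes in proportion to clearance. New dose = 400 mg × 1.336 = 534 mg.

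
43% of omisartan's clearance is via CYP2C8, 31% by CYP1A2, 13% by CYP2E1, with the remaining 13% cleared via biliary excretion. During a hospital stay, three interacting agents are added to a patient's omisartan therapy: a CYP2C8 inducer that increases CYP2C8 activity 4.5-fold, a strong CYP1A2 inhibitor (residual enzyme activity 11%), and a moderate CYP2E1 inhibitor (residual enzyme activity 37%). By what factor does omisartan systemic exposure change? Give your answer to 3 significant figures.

0.466

The CYP2C8 pathway (43% of clearance) increases to 4.5× activity: 0.43 × 4.5 = 1.935.
The CYP1A2 pathway (31% of clearance) falls to 0.11× activity: 0.31 × 0.11 = 0.0341.
The CYP2E1 pathway (13% of clearance) is reduced to 0.37× activity: 0.13 × 0.37 = 0.0481.
Non-CYP routes (13%) are unchanged.
New clearance relative to baseline: 1.935 + 0.0341 + 0.0481 + 0.13 = 2.1472.
Net systemic exposure ratio = 1 / 2.1472 = 0.466.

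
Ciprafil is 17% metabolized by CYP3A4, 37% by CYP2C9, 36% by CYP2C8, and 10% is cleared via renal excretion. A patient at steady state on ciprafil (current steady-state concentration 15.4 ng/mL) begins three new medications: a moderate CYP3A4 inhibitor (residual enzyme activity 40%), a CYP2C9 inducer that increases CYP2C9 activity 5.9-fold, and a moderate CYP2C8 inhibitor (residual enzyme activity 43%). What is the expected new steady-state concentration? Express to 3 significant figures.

The CYP3A4 pathway (17% of clearance) falls to 0.4× activity: 0.17 × 0.4 = 0.068.
The CYP2C9 pathway (37% of clearance) is boosted to 5.9× activity: 0.37 × 5.9 = 2.183.
The CYP2C8 pathway (36% of clearance) falls to 0.43× activity: 0.36 × 0.43 = 0.1548.
The remaining 10% of clearance is unaffected.
CL_new/CL_old = 0.068 + 2.183 + 0.1548 + 0.1 = 2.5058.
New steady-state concentration = 15.4 / 2.5058 = 6.15 ng/mL (concentration scales inversely with clearance).

6.15 ng/mL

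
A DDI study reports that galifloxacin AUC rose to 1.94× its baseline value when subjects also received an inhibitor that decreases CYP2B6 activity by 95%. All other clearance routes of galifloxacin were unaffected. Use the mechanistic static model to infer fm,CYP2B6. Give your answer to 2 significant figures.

0.51

CL'/CL = 1 / 1.94 = 0.5155
0.05·fm + (1 − fm) = 0.5155
fm = (0.5155 − 1) / (0.05 − 1) = 0.51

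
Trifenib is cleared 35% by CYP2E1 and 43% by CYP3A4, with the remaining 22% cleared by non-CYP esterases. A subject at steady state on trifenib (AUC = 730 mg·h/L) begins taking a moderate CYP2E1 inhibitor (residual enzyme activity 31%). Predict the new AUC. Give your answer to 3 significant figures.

962 mg·h/L

The CYP2E1 pathway (35% of clearance) drops to 0.31× activity: 0.35 × 0.31 = 0.1085.
CYP3A4 (43%) and the residual 22% are unaffected.
CL_new/CL_old = 0.1085 + 0.43 + 0.22 = 0.7585.
New AUC = baseline ÷ relative clearance = 730 / 0.7585 = 962 mg·h/L.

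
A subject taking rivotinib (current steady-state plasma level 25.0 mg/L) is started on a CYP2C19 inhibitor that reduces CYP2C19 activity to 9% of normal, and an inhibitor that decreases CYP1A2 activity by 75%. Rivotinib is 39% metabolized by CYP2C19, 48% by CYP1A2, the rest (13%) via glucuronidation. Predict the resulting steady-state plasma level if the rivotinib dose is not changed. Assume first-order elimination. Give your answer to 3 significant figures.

The CYP2C19 pathway (39% of clearance) falls to 0.09× activity: 0.39 × 0.09 = 0.0351.
The CYP1A2 pathway (48% of clearance) is reduced to 0.25× activity: 0.48 × 0.25 = 0.12.
The remaining 13% of clearance is unaffected.
New clearance relative to baseline: 0.0351 + 0.12 + 0.13 = 0.2851.
Steady-state plasma level ∝ 1/CL: new value = 25.0 / 0.2851 = 87.7 mg/L.

87.7 mg/L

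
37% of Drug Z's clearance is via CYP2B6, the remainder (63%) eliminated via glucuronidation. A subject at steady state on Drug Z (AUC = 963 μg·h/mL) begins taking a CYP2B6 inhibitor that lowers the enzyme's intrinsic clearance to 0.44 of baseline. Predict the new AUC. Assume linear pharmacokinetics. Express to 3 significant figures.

1.21 × 10³ μg·h/mL

The CYP2B6 pathway (37% of clearance) is reduced to 0.44× activity: 0.37 × 0.44 = 0.1628.
The remaining 63% of clearance is unaffected.
CL_new/CL_old = 0.1628 + 0.63 = 0.7928.
AUC ∝ 1/CL, so new value = 963 / 0.7928 = 1.21 × 10³ μg·h/mL.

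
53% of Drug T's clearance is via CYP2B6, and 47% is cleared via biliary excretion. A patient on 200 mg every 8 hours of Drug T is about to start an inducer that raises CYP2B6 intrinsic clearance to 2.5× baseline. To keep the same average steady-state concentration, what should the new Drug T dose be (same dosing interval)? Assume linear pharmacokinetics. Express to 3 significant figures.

359 mg

The CYP2B6 pathway (53% of clearance) rises to 2.5× activity: 0.53 × 2.5 = 1.325.
Non-CYP routes (47%) are unchanged.
New clearance relative to baseline: 1.325 + 0.47 = 1.795.
Exposure is unchanged when dose changes in proportion to clearance. New dose = 200 mg × 1.795 = 359 mg.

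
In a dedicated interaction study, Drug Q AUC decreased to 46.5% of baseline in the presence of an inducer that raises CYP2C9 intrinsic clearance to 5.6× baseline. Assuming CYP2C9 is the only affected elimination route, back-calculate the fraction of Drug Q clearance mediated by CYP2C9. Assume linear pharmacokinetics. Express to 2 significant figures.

Let fm be the CYP2C9 fraction. New clearance relative to baseline = fm × 5.6 + (1 − fm).
AUC ratio = 1 / (new CL fraction), so new CL fraction = 1 / 0.465 = 2.151.
fm × 5.6 + 1 − fm = 2.151  ⇒  fm × (5.6 − 1) = 1.151  ⇒  fm = 0.25.

0.25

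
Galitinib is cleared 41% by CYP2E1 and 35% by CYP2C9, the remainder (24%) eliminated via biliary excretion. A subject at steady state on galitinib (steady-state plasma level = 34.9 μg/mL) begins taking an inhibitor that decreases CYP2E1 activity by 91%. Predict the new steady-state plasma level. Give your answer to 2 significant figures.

CYP2E1: 0.41 × 0.09 = 0.0369
CYP2C9: 0.35 (unchanged)
Other: 0.24 (unchanged)
Relative clearance = 0.0369 + 0.35 + 0.24 = 0.6269.
New steady-state plasma level = baseline ÷ relative clearance = 34.9 / 0.6269 = 56 μg/mL.

56 μg/mL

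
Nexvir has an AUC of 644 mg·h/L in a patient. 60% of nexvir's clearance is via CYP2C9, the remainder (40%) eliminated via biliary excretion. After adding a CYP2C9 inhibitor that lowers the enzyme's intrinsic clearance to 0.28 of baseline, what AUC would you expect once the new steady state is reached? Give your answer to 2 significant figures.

The CYP2C9 pathway (60% of clearance) falls to 0.28× activity: 0.6 × 0.28 = 0.168.
The remaining 40% of clearance is unaffected.
New clearance relative to baseline: 0.168 + 0.4 = 0.568.
With dosing unchanged, AUC scales as 1/CL: 644 / 0.568 = 1.1 × 10³ mg·h/L.

1.1 × 10³ mg·h/L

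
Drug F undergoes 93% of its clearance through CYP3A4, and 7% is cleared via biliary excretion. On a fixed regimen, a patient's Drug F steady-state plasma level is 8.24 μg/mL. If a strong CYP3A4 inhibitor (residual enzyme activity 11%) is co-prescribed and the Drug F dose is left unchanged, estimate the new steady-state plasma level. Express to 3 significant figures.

47.8 μg/mL

CYP3A4: 0.93 × 0.11 = 0.1023
Other: 0.07 (unchanged)
New clearance relative to baseline: 0.1023 + 0.07 = 0.1723.
With dosing unchanged, steady-state plasma level scales as 1/CL: 8.24 / 0.1723 = 47.8 μg/mL.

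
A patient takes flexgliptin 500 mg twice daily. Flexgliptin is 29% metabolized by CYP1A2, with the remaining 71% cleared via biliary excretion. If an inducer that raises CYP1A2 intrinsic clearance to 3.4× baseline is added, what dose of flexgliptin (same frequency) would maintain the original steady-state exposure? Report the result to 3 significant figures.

848 mg

The CYP1A2 pathway (29% of clearance) rises to 3.4× activity: 0.29 × 3.4 = 0.986.
Non-CYP routes (71%) are unchanged.
Relative clearance = 0.986 + 0.71 = 1.696.
To maintain the same steady-state level, dose must scale with clearance: new dose = 500 × 1.696 = 848 mg.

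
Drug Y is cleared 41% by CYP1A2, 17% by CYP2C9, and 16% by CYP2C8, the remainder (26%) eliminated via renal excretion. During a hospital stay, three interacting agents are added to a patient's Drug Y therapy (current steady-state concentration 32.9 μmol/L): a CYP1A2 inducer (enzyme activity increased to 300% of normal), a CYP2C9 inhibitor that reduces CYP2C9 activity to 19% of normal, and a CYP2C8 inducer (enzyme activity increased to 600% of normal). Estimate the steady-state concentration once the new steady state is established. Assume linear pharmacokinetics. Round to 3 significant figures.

The CYP1A2 pathway (41% of clearance) increases to 3× activity: 0.41 × 3 = 1.23.
The CYP2C9 pathway (17% of clearance) falls to 0.19× activity: 0.17 × 0.19 = 0.0323.
The CYP2C8 pathway (16% of clearance) is boosted to 6× activity: 0.16 × 6 = 0.96.
The remaining 26% of clearance is unaffected.
CL_new/CL_old = 1.23 + 0.0323 + 0.96 + 0.26 = 2.4823.
Steady-state concentration ∝ 1/CL: new value = 32.9 / 2.4823 = 13.3 μmol/L.

13.3 μmol/L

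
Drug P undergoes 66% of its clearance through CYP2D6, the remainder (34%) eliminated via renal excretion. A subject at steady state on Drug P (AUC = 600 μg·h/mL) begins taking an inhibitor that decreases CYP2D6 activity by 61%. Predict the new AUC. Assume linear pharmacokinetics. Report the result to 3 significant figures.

The CYP2D6 pathway (66% of clearance) is reduced to 0.39× activity: 0.66 × 0.39 = 0.2574.
Non-CYP routes (34%) are unchanged.
New clearance relative to baseline: 0.2574 + 0.34 = 0.5974.
AUC ∝ 1/CL, so new value = 600 / 0.5974 = 1.00 × 10³ μg·h/mL.

1.00 × 10³ μg·h/mL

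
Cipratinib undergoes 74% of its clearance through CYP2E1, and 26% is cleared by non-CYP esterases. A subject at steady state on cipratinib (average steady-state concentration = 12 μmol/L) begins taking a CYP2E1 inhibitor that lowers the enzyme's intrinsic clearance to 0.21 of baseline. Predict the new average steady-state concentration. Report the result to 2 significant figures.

The CYP2E1 pathway (74% of clearance) is reduced to 0.21× activity: 0.74 × 0.21 = 0.1554.
Non-CYP routes (26%) are unchanged.
Relative clearance = 0.1554 + 0.26 = 0.4154.
With dosing unchanged, average steady-state concentration scales as 1/CL: 12 / 0.4154 = 29 μmol/L.

29 μmol/L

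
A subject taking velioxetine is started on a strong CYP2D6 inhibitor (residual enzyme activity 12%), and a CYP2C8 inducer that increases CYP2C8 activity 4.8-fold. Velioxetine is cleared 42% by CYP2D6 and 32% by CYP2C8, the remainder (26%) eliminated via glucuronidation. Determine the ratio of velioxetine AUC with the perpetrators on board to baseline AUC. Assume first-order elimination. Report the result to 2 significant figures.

CYP2D6: 0.42 × 0.12 = 0.0504
CYP2C8: 0.32 × 4.8 = 1.536
Other: 0.26 (unchanged)
Relative clearance = 0.0504 + 1.536 + 0.26 = 1.8464.
Net AUC ratio = 1 / 1.8464 = 0.54.

0.54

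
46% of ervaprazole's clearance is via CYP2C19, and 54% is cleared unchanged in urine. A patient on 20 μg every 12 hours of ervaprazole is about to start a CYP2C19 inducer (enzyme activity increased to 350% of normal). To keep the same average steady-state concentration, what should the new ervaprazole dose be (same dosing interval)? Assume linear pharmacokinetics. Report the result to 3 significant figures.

43.0 μg

The CYP2C19 pathway (46% of clearance) is boosted to 3.5× activity: 0.46 × 3.5 = 1.61.
Non-CYP routes (54%) are unchanged.
Relative clearance = 1.61 + 0.54 = 2.15.
Css,avg = (dose rate)/CL, so holding Css fixed requires dose ∝ CL: 20 × 2.15 = 43.0 μg.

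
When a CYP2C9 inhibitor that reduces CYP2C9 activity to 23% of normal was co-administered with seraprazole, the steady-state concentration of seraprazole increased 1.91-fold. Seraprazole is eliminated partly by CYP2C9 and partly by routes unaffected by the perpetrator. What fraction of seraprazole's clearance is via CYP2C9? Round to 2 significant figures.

CL'/CL = 1 / 1.91 = 0.5236
0.23·fm + (1 − fm) = 0.5236
fm = (0.5236 − 1) / (0.23 − 1) = 0.62

0.62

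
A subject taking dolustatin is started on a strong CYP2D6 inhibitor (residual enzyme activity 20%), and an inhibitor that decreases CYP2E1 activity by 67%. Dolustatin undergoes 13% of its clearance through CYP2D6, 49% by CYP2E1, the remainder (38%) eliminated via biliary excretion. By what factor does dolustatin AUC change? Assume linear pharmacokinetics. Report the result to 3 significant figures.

1.76

The CYP2D6 pathway (13% of clearance) is reduced to 0.2× activity: 0.13 × 0.2 = 0.026.
The CYP2E1 pathway (49% of clearance) is reduced to 0.33× activity: 0.49 × 0.33 = 0.1617.
Non-CYP routes (38%) are unchanged.
New clearance relative to baseline: 0.026 + 0.1617 + 0.38 = 0.5677.
Because AUC varies inversely with clearance, the combined effect is 1 / 0.5677 = 1.76.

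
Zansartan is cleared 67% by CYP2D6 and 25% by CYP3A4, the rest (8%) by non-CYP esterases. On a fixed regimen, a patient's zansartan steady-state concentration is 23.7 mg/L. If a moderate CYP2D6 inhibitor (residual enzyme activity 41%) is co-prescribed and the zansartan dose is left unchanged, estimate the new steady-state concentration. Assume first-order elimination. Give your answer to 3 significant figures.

The CYP2D6 pathway (67% of clearance) drops to 0.41× activity: 0.67 × 0.41 = 0.2747.
CYP3A4 (25%) and the residual 8% are unaffected.
CL_new/CL_old = 0.2747 + 0.25 + 0.08 = 0.6047.
New steady-state concentration = baseline ÷ relative clearance = 23.7 / 0.6047 = 39.2 mg/L.

39.2 mg/L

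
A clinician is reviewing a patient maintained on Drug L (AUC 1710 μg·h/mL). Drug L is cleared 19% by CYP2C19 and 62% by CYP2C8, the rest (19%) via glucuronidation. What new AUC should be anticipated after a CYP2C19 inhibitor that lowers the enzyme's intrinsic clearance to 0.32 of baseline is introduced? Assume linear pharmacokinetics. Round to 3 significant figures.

1.96 × 10³ μg·h/mL

The CYP2C19 pathway (19% of clearance) drops to 0.32× activity: 0.19 × 0.32 = 0.0608.
CYP2C8 (62%) and the residual 19% are unaffected.
Relative clearance = 0.0608 + 0.62 + 0.19 = 0.8708.
New AUC = baseline ÷ relative clearance = 1710 / 0.8708 = 1.96 × 10³ μg·h/mL.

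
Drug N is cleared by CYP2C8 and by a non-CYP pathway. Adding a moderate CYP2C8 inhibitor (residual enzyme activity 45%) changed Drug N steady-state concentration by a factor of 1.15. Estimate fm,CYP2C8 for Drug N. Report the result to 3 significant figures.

0.237

CL'/CL = 1 / 1.15 = 0.8696
0.45·fm + (1 − fm) = 0.8696
fm = (0.8696 − 1) / (0.45 − 1) = 0.237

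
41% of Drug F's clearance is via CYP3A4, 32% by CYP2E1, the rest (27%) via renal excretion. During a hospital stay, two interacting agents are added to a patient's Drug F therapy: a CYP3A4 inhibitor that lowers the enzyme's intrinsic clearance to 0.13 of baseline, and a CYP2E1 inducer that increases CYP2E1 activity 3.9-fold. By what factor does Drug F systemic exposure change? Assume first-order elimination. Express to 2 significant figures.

0.64

CYP3A4: 0.41 × 0.13 = 0.0533
CYP2E1: 0.32 × 3.9 = 1.248
Other: 0.27 (unchanged)
Relative clearance = 0.0533 + 1.248 + 0.27 = 1.5713.
Because systemic exposure varies inversely with clearance, the combined effect is 1 / 1.5713 = 0.64.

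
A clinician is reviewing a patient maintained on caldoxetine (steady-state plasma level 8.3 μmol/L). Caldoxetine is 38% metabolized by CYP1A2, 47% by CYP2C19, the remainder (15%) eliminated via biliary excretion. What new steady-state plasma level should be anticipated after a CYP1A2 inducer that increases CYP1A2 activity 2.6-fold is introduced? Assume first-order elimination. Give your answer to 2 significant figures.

CYP1A2: 0.38 × 2.6 = 0.988
CYP2C19: 0.47 (unchanged)
Other: 0.15 (unchanged)
New clearance relative to baseline: 0.988 + 0.47 + 0.15 = 1.608.
With dosing unchanged, steady-state plasma level scales as 1/CL: 8.3 / 1.608 = 5.2 μmol/L.

5.2 μmol/L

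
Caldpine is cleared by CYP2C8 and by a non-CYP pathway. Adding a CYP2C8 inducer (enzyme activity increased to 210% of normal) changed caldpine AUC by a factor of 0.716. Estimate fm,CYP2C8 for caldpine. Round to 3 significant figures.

0.361

Let fm be the CYP2C8 fraction. New clearance relative to baseline = fm × 2.1 + (1 − fm).
AUC ratio = 1 / (new CL fraction), so new CL fraction = 1 / 0.716 = 1.397.
fm × 2.1 + 1 − fm = 1.397  ⇒  fm × (2.1 − 1) = 0.3966  ⇒  fm = 0.361.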